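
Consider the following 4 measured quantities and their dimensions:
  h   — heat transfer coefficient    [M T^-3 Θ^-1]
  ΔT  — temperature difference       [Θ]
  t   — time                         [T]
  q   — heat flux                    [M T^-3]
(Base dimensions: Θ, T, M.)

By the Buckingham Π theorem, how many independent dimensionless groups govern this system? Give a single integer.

Write exponents as rows Θ,T,M / cols h,ΔT,t,q:
  Θ: [-1  1  0  0]
  T: [-3  0  1 -3]
  M: [ 1  0  0  1]
Echelon form has 3 nonzero rows (pivots: h,ΔT,t)
Π count = n − r = 4 − 3 = 1

1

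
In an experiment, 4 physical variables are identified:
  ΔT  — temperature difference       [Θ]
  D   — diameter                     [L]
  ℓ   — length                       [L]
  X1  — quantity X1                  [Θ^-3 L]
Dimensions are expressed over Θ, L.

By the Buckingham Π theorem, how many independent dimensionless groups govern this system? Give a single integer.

Exponent matrix [Θ,L] × [ΔT,D,ℓ,X1]:
  Θ: [ 1  0  0 -3]
  L: [ 0  1  1  1]
Echelon form has 2 nonzero rows (pivots: ΔT,D)
n=4, r=2 ⇒ 2 dimensionless groups

2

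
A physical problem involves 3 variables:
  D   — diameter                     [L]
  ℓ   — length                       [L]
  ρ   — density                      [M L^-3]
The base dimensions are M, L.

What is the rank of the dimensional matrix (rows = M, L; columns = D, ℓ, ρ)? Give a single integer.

2

Exponent matrix [M,L] × [D,ℓ,ρ]:
  M: [ 0  0  1]
  L: [ 1  1 -3]
Echelon form has 2 nonzero rows (pivots: D,ρ)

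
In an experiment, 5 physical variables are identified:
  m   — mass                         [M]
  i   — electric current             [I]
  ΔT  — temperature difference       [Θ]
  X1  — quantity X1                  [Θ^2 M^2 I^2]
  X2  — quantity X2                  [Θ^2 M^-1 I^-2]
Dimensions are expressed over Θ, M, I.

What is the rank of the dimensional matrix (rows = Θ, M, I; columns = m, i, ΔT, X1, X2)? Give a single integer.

Exponent matrix [Θ,M,I] × [m,i,ΔT,X1,X2]:
  Θ: [ 0  0  1  2  2]
  M: [ 1  0  0  2 -1]
  I: [ 0  1  0  2 -2]
Echelon form has 3 nonzero rows (pivots: m,i,ΔT)

3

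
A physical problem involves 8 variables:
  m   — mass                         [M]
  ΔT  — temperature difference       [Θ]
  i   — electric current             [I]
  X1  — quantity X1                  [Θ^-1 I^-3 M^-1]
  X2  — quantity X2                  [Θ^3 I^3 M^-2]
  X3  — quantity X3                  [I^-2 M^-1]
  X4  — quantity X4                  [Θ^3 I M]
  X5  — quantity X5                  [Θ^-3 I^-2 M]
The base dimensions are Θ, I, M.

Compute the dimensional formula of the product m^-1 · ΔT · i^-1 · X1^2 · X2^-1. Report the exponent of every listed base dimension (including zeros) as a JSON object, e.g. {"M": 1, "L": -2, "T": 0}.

{"Θ": -4, "I": -10, "M": -1}

Dimensional matrix (Θ×I×M by m×ΔT×i×X1×X2×X3×X4×X5):
  Θ: [ 0  1  0 -1  3  0  3 -3]
  I: [ 0  0  1 -3  3 -2  1 -2]
  M: [ 1  0  0 -1 -2 -1  1  1]
  [Θ]: (-1)·0+(1)·1+(-1)·0+(2)·-1+(-1)·3 = -4
  [I]: (-1)·0+(1)·0+(-1)·1+(2)·-3+(-1)·3 = -10
  [M]: (-1)·1+(1)·0+(-1)·0+(2)·-1+(-1)·-2 = -1
⇒ Θ^-4 I^-10 M^-1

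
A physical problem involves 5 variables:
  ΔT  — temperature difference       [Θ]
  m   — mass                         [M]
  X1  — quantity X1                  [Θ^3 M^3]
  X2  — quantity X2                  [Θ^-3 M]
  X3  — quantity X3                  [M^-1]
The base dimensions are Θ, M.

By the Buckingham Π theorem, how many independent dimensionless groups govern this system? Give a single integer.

Exponent matrix [Θ,M] × [ΔT,m,X1,X2,X3]:
  Θ: [ 1  0  3 -3  0]
  M: [ 0  1  3  1 -1]
Row reduction gives pivot columns ΔT,m; rank = 2
Π count = n − r = 5 − 2 = 3

3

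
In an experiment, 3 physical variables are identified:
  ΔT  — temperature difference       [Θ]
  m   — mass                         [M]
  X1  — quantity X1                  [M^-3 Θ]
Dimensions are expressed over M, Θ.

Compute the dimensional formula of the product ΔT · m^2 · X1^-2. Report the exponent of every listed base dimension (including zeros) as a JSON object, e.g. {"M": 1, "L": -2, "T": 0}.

{"M": 8, "Θ": -1}

Exponent matrix [M,Θ] × [ΔT,m,X1]:
  M: [ 0  1 -3]
  Θ: [ 1  0  1]
  [M]: (1)·0+(2)·1+(-2)·-3 = 8
  [Θ]: (1)·1+(2)·0+(-2)·1 = -1
⇒ M^8 Θ^-1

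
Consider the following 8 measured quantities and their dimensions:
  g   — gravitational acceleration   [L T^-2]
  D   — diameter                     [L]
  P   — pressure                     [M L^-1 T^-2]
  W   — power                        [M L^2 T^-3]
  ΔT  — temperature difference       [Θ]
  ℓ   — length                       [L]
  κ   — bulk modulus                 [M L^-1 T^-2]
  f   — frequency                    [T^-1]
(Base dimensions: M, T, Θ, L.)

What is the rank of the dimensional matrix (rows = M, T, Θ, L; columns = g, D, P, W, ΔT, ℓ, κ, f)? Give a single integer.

Write exponents as rows M,T,Θ,L / cols g,D,P,W,ΔT,ℓ,κ,f:
  M: [ 0  0  1  1  0  0  1  0]
  T: [-2  0 -2 -3  0  0 -2 -1]
  Θ: [ 0  0  0  0  1  0  0  0]
  L: [ 1  1 -1  2  0  1 -1  0]
Row reduction gives pivot columns g,D,P,ΔT; rank = 4

4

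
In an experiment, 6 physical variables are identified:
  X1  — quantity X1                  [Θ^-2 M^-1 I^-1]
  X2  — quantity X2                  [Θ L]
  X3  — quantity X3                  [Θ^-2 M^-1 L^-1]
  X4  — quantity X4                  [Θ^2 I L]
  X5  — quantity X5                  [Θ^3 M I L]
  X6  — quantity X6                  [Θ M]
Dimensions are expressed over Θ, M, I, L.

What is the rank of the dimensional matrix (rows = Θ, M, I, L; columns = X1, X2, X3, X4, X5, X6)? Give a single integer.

3

Write exponents as rows Θ,M,I,L / cols X1,X2,X3,X4,X5,X6:
  Θ: [-2  1 -2  2  3  1]
  M: [-1  0 -1  0  1  1]
  I: [-1  0  0  1  1  0]
  L: [ 0  1 -1  1  1  0]
Echelon form has 3 nonzero rows (pivots: X1,X2,X3)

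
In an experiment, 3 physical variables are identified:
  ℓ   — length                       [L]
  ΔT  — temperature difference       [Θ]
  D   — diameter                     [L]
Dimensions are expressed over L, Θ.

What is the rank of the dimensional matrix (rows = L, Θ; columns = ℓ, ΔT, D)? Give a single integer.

2

Dimensional matrix (L×Θ by ℓ×ΔT×D):
  L: [ 1  0  1]
  Θ: [ 0  1  0]
Echelon form has 2 nonzero rows (pivots: ℓ,ΔT)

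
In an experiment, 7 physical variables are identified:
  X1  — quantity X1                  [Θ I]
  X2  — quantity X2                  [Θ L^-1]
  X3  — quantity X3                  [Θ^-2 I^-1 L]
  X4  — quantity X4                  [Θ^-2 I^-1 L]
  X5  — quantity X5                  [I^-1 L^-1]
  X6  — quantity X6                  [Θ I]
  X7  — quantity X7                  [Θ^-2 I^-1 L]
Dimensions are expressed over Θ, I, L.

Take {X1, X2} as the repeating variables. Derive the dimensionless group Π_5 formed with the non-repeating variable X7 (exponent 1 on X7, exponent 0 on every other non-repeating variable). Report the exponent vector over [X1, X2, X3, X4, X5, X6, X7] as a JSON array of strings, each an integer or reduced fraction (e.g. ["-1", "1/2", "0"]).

Exponent matrix [Θ,I,L] × [X1,X2,X3,X4,X5,X6,X7]:
  Θ: [ 1  1 -2 -2  0  1 -2]
  I: [ 1  0 -1 -1 -1  1 -1]
  L: [ 0 -1  1  1 -1  0  1]
RREF → pivots at {X1,X2} ⇒ r = 2
Repeat: X1,X2; free: X3,X4,X5,X6,X7
RREF:
  r0: [   1    0   -1   -1   -1    1   -1]
  r1: [   0    1   -1   -1    1    0   -1]
  r2: [   0    0    0    0    0    0    0]
Fix exponent of X7 at 1, X3 at 0, X4 at 0, X5 at 0, X6 at 0; solve each RREF row for its pivot's exponent:
  r0: exp(X1) + (-1)·1 = 0 ⇒ exp(X1) = 1
  r1: exp(X2) + (-1)·1 = 0 ⇒ exp(X2) = 1
Π_5 = X1 · X2 · X7

["1", "1", "0", "0", "0", "0", "1"]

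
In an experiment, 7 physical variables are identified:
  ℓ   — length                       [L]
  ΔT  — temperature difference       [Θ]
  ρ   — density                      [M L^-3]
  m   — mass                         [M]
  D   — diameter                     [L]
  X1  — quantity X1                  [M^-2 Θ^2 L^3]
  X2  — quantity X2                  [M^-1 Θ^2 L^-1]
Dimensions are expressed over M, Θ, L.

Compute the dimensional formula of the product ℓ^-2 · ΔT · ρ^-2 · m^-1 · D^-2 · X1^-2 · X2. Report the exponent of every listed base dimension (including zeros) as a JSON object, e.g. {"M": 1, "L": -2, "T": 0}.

Write exponents as rows M,Θ,L / cols ℓ,ΔT,ρ,m,D,X1,X2:
  M: [ 0  0  1  1  0 -2 -1]
  Θ: [ 0  1  0  0  0  2  2]
  L: [ 1  0 -3  0  1  3 -1]
  [M]: (-2)·0+(1)·0+(-2)·1+(-1)·1+(-2)·0+(-2)·-2+(1)·-1 = 0
  [Θ]: (-2)·0+(1)·1+(-2)·0+(-1)·0+(-2)·0+(-2)·2+(1)·2 = -1
  [L]: (-2)·1+(1)·0+(-2)·-3+(-1)·0+(-2)·1+(-2)·3+(1)·-1 = -5
⇒ Θ^-1 L^-5

{"M": 0, "Θ": -1, "L": -5}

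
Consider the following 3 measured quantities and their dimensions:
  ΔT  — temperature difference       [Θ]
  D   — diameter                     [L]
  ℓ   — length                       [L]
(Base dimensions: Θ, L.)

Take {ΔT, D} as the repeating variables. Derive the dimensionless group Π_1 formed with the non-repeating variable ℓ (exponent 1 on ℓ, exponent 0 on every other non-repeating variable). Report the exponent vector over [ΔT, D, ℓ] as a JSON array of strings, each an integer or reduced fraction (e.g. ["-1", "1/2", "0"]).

Dimensional matrix (Θ×L by ΔT×D×ℓ):
  Θ: [ 1  0  0]
  L: [ 0  1  1]
Echelon form has 2 nonzero rows (pivots: ΔT,D)
Repeat: ΔT,D; free: ℓ
RREF:
  r0: [   1    0    0]
  r1: [   0    1    1]
Fix exponent of ℓ at 1; solve each RREF row for its pivot's exponent:
  r0: exp(ΔT) + (0)·1 = 0 ⇒ exp(ΔT) = 0
  r1: exp(D) + (1)·1 = 0 ⇒ exp(D) = -1
Π_1 = D^-1 · ℓ

["0", "-1", "1"]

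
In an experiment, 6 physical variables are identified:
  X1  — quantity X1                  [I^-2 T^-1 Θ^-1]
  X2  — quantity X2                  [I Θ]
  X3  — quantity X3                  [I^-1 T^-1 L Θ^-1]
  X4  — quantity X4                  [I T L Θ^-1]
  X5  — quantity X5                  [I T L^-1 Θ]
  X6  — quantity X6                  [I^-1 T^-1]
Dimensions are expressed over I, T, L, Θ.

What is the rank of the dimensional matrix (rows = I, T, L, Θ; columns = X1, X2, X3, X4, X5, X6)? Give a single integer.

3

Dimensional matrix (I×T×L×Θ by X1×X2×X3×X4×X5×X6):
  I: [-2  1 -1  1  1 -1]
  T: [-1  0 -1  1  1 -1]
  L: [ 0  0  1  1 -1  0]
  Θ: [-1  1 -1 -1  1  0]
Row reduction gives pivot columns X1,X2,X3; rank = 3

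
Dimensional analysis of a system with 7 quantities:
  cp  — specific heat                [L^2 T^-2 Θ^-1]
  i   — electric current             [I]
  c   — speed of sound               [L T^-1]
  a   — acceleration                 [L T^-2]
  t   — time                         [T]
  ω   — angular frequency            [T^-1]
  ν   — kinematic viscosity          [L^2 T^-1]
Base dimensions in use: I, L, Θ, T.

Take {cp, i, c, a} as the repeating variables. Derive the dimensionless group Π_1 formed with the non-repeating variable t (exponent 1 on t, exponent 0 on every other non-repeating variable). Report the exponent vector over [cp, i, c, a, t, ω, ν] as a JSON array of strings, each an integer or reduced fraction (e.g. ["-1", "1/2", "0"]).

["0", "0", "-1", "1", "1", "0", "0"]

Write exponents as rows I,L,Θ,T / cols cp,i,c,a,t,ω,ν:
  I: [ 0  1  0  0  0  0  0]
  L: [ 2  0  1  1  0  0  2]
  Θ: [-1  0  0  0  0  0  0]
  T: [-2  0 -1 -2  1 -1 -1]
Echelon form has 4 nonzero rows (pivots: cp,i,c,a)
Pivot set = {cp,i,c,a}, free = {t,ω,ν}
RREF:
  r0: [   1    0    0    0    0    0    0]
  r1: [   0    1    0    0    0    0    0]
  r2: [   0    0    1    0    1   -1    3]
  r3: [   0    0    0    1   -1    1   -1]
Fix exponent of t at 1, ω at 0, ν at 0; solve each RREF row for its pivot's exponent:
  r0: exp(cp) + (0)·1 = 0 ⇒ exp(cp) = 0
  r1: exp(i) + (0)·1 = 0 ⇒ exp(i) = 0
  r2: exp(c) + (1)·1 = 0 ⇒ exp(c) = -1
  r3: exp(a) + (-1)·1 = 0 ⇒ exp(a) = 1
Π_1 = c^-1 · a · t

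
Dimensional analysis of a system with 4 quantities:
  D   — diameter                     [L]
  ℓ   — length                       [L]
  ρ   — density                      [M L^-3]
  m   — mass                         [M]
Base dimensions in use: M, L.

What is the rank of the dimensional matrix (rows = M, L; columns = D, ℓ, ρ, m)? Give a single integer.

Dimensional matrix (M×L by D×ℓ×ρ×m):
  M: [ 0  0  1  1]
  L: [ 1  1 -3  0]
Echelon form has 2 nonzero rows (pivots: D,ρ)

2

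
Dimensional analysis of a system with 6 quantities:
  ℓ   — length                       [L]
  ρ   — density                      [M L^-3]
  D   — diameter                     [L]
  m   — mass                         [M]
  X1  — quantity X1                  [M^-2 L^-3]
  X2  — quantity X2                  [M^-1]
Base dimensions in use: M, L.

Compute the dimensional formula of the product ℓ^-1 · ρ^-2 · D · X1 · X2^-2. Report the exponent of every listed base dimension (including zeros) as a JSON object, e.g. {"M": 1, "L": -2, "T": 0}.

Exponent matrix [M,L] × [ℓ,ρ,D,m,X1,X2]:
  M: [ 0  1  0  1 -2 -1]
  L: [ 1 -3  1  0 -3  0]
  [M]: (-1)·0+(-2)·1+(1)·0+(1)·-2+(-2)·-1 = -2
  [L]: (-1)·1+(-2)·-3+(1)·1+(1)·-3+(-2)·0 = 3
⇒ M^-2 L^3

{"M": -2, "L": 3}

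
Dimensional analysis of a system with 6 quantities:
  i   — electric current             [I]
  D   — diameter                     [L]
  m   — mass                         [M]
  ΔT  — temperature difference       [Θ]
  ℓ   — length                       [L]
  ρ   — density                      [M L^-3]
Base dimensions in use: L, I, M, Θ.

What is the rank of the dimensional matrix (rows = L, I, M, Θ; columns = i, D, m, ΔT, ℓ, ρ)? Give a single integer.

4

Write exponents as rows L,I,M,Θ / cols i,D,m,ΔT,ℓ,ρ:
  L: [ 0  1  0  0  1 -3]
  I: [ 1  0  0  0  0  0]
  M: [ 0  0  1  0  0  1]
  Θ: [ 0  0  0  1  0  0]
Echelon form has 4 nonzero rows (pivots: i,D,m,ΔT)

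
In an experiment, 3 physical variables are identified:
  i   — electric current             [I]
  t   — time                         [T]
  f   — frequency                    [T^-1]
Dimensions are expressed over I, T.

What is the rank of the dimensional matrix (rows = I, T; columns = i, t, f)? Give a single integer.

2

Write exponents as rows I,T / cols i,t,f:
  I: [ 1  0  0]
  T: [ 0  1 -1]
Row reduction gives pivot columns i,t; rank = 2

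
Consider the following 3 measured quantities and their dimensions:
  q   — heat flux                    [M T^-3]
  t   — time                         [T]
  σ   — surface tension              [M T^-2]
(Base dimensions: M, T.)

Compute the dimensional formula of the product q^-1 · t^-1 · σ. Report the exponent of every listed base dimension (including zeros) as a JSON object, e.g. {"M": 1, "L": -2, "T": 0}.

Write exponents as rows M,T / cols q,t,σ:
  M: [ 1  0  1]
  T: [-3  1 -2]
  [M]: (-1)·1+(-1)·0+(1)·1 = 0
  [T]: (-1)·-3+(-1)·1+(1)·-2 = 0
⇒ 1 (dimensionless)

{"M": 0, "T": 0}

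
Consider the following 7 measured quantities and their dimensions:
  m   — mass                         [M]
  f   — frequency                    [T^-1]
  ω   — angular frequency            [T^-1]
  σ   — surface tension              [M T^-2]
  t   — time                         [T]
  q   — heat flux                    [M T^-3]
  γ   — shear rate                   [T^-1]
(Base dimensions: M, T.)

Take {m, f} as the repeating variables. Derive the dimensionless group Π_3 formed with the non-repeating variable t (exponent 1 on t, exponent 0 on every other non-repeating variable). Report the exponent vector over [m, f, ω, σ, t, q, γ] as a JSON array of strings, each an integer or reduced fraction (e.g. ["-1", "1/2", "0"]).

Exponent matrix [M,T] × [m,f,ω,σ,t,q,γ]:
  M: [ 1  0  0  1  0  1  0]
  T: [ 0 -1 -1 -2  1 -3 -1]
Row reduction gives pivot columns m,f; rank = 2
Repeat: m,f; free: ω,σ,t,q,γ
RREF:
  r0: [   1    0    0    1    0    1    0]
  r1: [   0    1    1    2   -1    3    1]
Fix exponent of t at 1, ω at 0, σ at 0, q at 0, γ at 0; solve each RREF row for its pivot's exponent:
  r0: exp(m) + (0)·1 = 0 ⇒ exp(m) = 0
  r1: exp(f) + (-1)·1 = 0 ⇒ exp(f) = 1
Π_3 = f · t

["0", "1", "0", "0", "1", "0", "0"]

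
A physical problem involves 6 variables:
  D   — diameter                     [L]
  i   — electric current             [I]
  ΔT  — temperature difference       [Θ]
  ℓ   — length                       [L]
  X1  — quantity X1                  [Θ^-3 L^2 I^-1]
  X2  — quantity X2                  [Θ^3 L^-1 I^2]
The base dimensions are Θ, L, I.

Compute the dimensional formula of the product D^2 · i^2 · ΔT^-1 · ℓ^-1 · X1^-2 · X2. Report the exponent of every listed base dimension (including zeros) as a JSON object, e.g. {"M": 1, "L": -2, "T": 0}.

{"Θ": 8, "L": -4, "I": 6}

Dimensional matrix (Θ×L×I by D×i×ΔT×ℓ×X1×X2):
  Θ: [ 0  0  1  0 -3  3]
  L: [ 1  0  0  1  2 -1]
  I: [ 0  1  0  0 -1  2]
  [Θ]: (2)·0+(2)·0+(-1)·1+(-1)·0+(-2)·-3+(1)·3 = 8
  [L]: (2)·1+(2)·0+(-1)·0+(-1)·1+(-2)·2+(1)·-1 = -4
  [I]: (2)·0+(2)·1+(-1)·0+(-1)·0+(-2)·-1+(1)·2 = 6
⇒ Θ^8 L^-4 I^6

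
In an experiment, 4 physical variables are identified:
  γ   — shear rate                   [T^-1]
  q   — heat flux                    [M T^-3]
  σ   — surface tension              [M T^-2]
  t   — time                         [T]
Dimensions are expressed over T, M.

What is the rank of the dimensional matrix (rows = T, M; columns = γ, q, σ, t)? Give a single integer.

2

Dimensional matrix (T×M by γ×q×σ×t):
  T: [-1 -3 -2  1]
  M: [ 0  1  1  0]
Row reduction gives pivot columns γ,q; rank = 2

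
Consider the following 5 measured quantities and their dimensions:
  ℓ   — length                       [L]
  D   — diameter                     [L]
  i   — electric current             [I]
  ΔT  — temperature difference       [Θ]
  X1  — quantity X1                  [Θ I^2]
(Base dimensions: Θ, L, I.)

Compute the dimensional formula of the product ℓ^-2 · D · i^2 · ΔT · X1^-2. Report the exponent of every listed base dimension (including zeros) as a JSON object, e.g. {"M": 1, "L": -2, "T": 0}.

{"Θ": -1, "L": -1, "I": -2}

Exponent matrix [Θ,L,I] × [ℓ,D,i,ΔT,X1]:
  Θ: [ 0  0  0  1  1]
  L: [ 1  1  0  0  0]
  I: [ 0  0  1  0  2]
  [Θ]: (-2)·0+(1)·0+(2)·0+(1)·1+(-2)·1 = -1
  [L]: (-2)·1+(1)·1+(2)·0+(1)·0+(-2)·0 = -1
  [I]: (-2)·0+(1)·0+(2)·1+(1)·0+(-2)·2 = -2
⇒ Θ^-1 L^-1 I^-2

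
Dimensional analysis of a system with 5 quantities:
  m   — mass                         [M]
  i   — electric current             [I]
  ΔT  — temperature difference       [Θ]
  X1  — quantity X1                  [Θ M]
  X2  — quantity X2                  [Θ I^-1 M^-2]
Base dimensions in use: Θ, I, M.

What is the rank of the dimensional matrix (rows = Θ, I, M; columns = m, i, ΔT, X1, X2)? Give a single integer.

3

Write exponents as rows Θ,I,M / cols m,i,ΔT,X1,X2:
  Θ: [ 0  0  1  1  1]
  I: [ 0  1  0  0 -1]
  M: [ 1  0  0  1 -2]
RREF → pivots at {m,i,ΔT} ⇒ r = 3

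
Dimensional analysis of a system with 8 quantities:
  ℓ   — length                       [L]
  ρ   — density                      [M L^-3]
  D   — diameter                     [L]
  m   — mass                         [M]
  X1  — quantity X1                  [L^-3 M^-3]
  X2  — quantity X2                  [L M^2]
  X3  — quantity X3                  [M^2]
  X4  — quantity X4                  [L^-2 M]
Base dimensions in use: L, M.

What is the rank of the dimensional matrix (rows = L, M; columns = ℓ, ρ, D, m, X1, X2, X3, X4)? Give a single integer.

2

Write exponents as rows L,M / cols ℓ,ρ,D,m,X1,X2,X3,X4:
  L: [ 1 -3  1  0 -3  1  0 -2]
  M: [ 0  1  0  1 -3  2  2  1]
Echelon form has 2 nonzero rows (pivots: ℓ,ρ)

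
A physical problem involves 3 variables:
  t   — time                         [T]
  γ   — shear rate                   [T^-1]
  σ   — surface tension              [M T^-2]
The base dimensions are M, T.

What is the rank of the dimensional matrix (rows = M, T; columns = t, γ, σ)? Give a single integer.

Dimensional matrix (M×T by t×γ×σ):
  M: [ 0  0  1]
  T: [ 1 -1 -2]
Echelon form has 2 nonzero rows (pivots: t,σ)

2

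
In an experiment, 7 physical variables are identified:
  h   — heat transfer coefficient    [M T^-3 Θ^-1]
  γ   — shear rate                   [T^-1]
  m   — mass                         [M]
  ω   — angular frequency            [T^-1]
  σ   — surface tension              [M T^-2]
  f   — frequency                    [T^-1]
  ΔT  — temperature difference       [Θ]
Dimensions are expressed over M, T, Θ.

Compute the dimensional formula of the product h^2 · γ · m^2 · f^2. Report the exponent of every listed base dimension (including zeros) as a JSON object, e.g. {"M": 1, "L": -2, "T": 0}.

{"M": 4, "T": -9, "Θ": -2}

Write exponents as rows M,T,Θ / cols h,γ,m,ω,σ,f,ΔT:
  M: [ 1  0  1  0  1  0  0]
  T: [-3 -1  0 -1 -2 -1  0]
  Θ: [-1  0  0  0  0  0  1]
  [M]: (2)·1+(1)·0+(2)·1+(2)·0 = 4
  [T]: (2)·-3+(1)·-1+(2)·0+(2)·-1 = -9
  [Θ]: (2)·-1+(1)·0+(2)·0+(2)·0 = -2
⇒ M^4 T^-9 Θ^-2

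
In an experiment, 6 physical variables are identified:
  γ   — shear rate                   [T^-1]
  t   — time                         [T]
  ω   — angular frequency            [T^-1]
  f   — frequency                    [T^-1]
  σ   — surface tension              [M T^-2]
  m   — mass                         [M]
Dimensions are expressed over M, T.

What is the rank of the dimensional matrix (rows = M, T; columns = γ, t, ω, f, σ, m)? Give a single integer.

Write exponents as rows M,T / cols γ,t,ω,f,σ,m:
  M: [ 0  0  0  0  1  1]
  T: [-1  1 -1 -1 -2  0]
Echelon form has 2 nonzero rows (pivots: γ,σ)

2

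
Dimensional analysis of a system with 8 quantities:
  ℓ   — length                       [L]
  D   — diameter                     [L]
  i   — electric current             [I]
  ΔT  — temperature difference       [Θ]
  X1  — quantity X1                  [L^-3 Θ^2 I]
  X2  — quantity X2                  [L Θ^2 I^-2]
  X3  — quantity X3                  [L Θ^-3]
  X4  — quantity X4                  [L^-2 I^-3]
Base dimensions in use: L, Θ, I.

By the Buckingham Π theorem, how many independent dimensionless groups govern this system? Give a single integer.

Exponent matrix [L,Θ,I] × [ℓ,D,i,ΔT,X1,X2,X3,X4]:
  L: [ 1  1  0  0 -3  1  1 -2]
  Θ: [ 0  0  0  1  2  2 -3  0]
  I: [ 0  0  1  0  1 -2  0 -3]
Echelon form has 3 nonzero rows (pivots: ℓ,i,ΔT)
8 vars − rank 3 = 5 Π groups

5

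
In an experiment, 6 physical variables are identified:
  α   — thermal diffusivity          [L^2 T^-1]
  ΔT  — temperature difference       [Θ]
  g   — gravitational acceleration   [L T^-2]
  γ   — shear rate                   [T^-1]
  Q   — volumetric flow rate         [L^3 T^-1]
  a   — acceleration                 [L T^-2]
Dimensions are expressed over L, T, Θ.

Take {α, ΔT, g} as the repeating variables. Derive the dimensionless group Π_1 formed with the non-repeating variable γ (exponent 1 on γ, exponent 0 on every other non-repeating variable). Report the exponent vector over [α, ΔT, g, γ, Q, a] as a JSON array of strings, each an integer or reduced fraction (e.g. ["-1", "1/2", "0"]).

["1/3", "0", "-2/3", "1", "0", "0"]

Dimensional matrix (L×T×Θ by α×ΔT×g×γ×Q×a):
  L: [ 2  0  1  0  3  1]
  T: [-1  0 -2 -1 -1 -2]
  Θ: [ 0  1  0  0  0  0]
Echelon form has 3 nonzero rows (pivots: α,ΔT,g)
Pivot set = {α,ΔT,g}, free = {γ,Q,a}
RREF:
  r0: [   1    0    0 -1/3  5/3    0]
  r1: [   0    1    0    0    0    0]
  r2: [   0    0    1  2/3 -1/3    1]
Fix exponent of γ at 1, Q at 0, a at 0; solve each RREF row for its pivot's exponent:
  r0: exp(α) + (-1/3)·1 = 0 ⇒ exp(α) = 1/3
  r1: exp(ΔT) + (0)·1 = 0 ⇒ exp(ΔT) = 0
  r2: exp(g) + (2/3)·1 = 0 ⇒ exp(g) = -2/3
Π_1 = α^(1/3) · g^(-2/3) · γ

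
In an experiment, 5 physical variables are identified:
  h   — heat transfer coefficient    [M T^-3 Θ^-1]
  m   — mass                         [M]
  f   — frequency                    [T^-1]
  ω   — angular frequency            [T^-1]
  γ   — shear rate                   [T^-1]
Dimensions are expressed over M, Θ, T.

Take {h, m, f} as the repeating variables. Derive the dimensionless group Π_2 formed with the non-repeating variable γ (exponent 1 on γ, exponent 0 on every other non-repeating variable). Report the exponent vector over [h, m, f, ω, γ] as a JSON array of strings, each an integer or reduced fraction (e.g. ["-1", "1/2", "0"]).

Write exponents as rows M,Θ,T / cols h,m,f,ω,γ:
  M: [ 1  1  0  0  0]
  Θ: [-1  0  0  0  0]
  T: [-3  0 -1 -1 -1]
RREF → pivots at {h,m,f} ⇒ r = 3
Pivot set = {h,m,f}, free = {ω,γ}
RREF:
  r0: [   1    0    0    0    0]
  r1: [   0    1    0    0    0]
  r2: [   0    0    1    1    1]
Fix exponent of γ at 1, ω at 0; solve each RREF row for its pivot's exponent:
  r0: exp(h) + (0)·1 = 0 ⇒ exp(h) = 0
  r1: exp(m) + (0)·1 = 0 ⇒ exp(m) = 0
  r2: exp(f) + (1)·1 = 0 ⇒ exp(f) = -1
Π_2 = f^-1 · γ

["0", "0", "-1", "0", "1"]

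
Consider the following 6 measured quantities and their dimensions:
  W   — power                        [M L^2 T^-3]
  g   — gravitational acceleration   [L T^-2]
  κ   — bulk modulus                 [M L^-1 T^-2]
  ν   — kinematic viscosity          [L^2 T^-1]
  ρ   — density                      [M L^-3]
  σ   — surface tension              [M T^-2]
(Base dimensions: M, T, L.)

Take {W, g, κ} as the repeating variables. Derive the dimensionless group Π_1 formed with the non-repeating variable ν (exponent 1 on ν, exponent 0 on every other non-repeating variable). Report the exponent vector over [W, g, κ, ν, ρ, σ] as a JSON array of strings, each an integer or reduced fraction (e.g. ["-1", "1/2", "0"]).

Dimensional matrix (M×T×L by W×g×κ×ν×ρ×σ):
  M: [ 1  0  1  0  1  1]
  T: [-3 -2 -2 -1  0 -2]
  L: [ 2  1 -1  2 -3  0]
Row reduction gives pivot columns W,g,κ; rank = 3
Pivot set = {W,g,κ}, free = {ν,ρ,σ}
RREF:
  r0: [   1    0    0  3/5 -2/5  2/5]
  r1: [   0    1    0  1/5 -4/5 -1/5]
  r2: [   0    0    1 -3/5  7/5  3/5]
Fix exponent of ν at 1, ρ at 0, σ at 0; solve each RREF row for its pivot's exponent:
  r0: exp(W) + (3/5)·1 = 0 ⇒ exp(W) = -3/5
  r1: exp(g) + (1/5)·1 = 0 ⇒ exp(g) = -1/5
  r2: exp(κ) + (-3/5)·1 = 0 ⇒ exp(κ) = 3/5
Π_1 = W^(-3/5) · g^(-1/5) · κ^(3/5) · ν

["-3/5", "-1/5", "3/5", "1", "0", "0"]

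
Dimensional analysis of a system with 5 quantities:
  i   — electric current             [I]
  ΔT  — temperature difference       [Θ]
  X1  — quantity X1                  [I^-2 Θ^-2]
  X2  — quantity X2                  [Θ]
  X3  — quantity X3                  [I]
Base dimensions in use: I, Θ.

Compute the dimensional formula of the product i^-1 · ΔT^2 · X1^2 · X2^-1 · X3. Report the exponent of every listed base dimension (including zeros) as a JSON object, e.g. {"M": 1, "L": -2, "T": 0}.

{"I": -4, "Θ": -3}

Write exponents as rows I,Θ / cols i,ΔT,X1,X2,X3:
  I: [ 1  0 -2  0  1]
  Θ: [ 0  1 -2  1  0]
  [I]: (-1)·1+(2)·0+(2)·-2+(-1)·0+(1)·1 = -4
  [Θ]: (-1)·0+(2)·1+(2)·-2+(-1)·1+(1)·0 = -3
⇒ I^-4 Θ^-3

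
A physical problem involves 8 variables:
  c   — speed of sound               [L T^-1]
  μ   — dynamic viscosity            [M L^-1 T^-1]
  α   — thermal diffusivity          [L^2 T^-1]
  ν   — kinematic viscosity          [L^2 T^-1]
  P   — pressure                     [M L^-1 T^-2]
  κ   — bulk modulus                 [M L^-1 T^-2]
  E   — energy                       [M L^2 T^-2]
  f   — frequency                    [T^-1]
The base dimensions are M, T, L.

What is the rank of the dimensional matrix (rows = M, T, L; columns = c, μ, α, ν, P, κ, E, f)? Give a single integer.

3

Exponent matrix [M,T,L] × [c,μ,α,ν,P,κ,E,f]:
  M: [ 0  1  0  0  1  1  1  0]
  T: [-1 -1 -1 -1 -2 -2 -2 -1]
  L: [ 1 -1  2  2 -1 -1  2  0]
Echelon form has 3 nonzero rows (pivots: c,μ,α)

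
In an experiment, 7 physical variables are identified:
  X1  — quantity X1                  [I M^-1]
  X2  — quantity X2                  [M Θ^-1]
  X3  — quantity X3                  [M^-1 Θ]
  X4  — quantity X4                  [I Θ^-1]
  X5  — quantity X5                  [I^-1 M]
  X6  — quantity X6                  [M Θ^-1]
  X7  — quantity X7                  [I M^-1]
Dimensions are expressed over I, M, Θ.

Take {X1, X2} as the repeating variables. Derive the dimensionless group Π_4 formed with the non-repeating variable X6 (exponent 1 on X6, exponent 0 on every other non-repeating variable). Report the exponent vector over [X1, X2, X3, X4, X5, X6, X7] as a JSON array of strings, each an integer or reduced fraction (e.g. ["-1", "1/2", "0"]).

["0", "-1", "0", "0", "0", "1", "0"]

Exponent matrix [I,M,Θ] × [X1,X2,X3,X4,X5,X6,X7]:
  I: [ 1  0  0  1 -1  0  1]
  M: [-1  1 -1  0  1  1 -1]
  Θ: [ 0 -1  1 -1  0 -1  0]
Row reduction gives pivot columns X1,X2; rank = 2
Repeat: X1,X2; free: X3,X4,X5,X6,X7
RREF:
  r0: [   1    0    0    1   -1    0    1]
  r1: [   0    1   -1    1    0    1    0]
  r2: [   0    0    0    0    0    0    0]
Fix exponent of X6 at 1, X3 at 0, X4 at 0, X5 at 0, X7 at 0; solve each RREF row for its pivot's exponent:
  r0: exp(X1) + (0)·1 = 0 ⇒ exp(X1) = 0
  r1: exp(X2) + (1)·1 = 0 ⇒ exp(X2) = -1
Π_4 = X2^-1 · X6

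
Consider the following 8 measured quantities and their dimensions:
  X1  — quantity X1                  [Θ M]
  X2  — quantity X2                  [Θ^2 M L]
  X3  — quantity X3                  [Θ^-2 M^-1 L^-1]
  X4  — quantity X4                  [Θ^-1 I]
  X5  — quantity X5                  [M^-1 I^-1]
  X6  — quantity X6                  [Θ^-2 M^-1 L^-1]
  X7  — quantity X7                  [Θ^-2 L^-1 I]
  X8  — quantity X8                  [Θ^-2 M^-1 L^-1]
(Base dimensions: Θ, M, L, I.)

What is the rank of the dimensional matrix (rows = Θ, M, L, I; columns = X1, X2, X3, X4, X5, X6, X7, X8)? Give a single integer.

Write exponents as rows Θ,M,L,I / cols X1,X2,X3,X4,X5,X6,X7,X8:
  Θ: [ 1  2 -2 -1  0 -2 -2 -2]
  M: [ 1  1 -1  0 -1 -1  0 -1]
  L: [ 0  1 -1  0  0 -1 -1 -1]
  I: [ 0  0  0  1 -1  0  1  0]
RREF → pivots at {X1,X2,X4} ⇒ r = 3

3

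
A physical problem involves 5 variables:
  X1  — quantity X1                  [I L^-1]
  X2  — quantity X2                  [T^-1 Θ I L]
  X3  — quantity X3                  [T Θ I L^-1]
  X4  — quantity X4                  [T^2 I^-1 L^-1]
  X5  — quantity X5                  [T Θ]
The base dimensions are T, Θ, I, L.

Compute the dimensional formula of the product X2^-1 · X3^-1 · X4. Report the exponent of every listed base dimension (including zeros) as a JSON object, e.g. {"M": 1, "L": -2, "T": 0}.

Dimensional matrix (T×Θ×I×L by X1×X2×X3×X4×X5):
  T: [ 0 -1  1  2  1]
  Θ: [ 0  1  1  0  1]
  I: [ 1  1  1 -1  0]
  L: [-1  1 -1 -1  0]
  [T]: (-1)·-1+(-1)·1+(1)·2 = 2
  [Θ]: (-1)·1+(-1)·1+(1)·0 = -2
  [I]: (-1)·1+(-1)·1+(1)·-1 = -3
  [L]: (-1)·1+(-1)·-1+(1)·-1 = -1
⇒ T^2 Θ^-2 I^-3 L^-1

{"T": 2, "Θ": -2, "I": -3, "L": -1}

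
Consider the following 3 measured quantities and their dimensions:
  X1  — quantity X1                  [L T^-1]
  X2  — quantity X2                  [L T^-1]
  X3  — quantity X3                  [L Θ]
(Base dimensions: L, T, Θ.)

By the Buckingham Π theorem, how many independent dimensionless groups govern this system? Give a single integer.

1

Dimensional matrix (L×T×Θ by X1×X2×X3):
  L: [ 1  1  1]
  T: [-1 -1  0]
  Θ: [ 0  0  1]
RREF → pivots at {X1,X3} ⇒ r = 2
n=3, r=2 ⇒ 1 dimensionless group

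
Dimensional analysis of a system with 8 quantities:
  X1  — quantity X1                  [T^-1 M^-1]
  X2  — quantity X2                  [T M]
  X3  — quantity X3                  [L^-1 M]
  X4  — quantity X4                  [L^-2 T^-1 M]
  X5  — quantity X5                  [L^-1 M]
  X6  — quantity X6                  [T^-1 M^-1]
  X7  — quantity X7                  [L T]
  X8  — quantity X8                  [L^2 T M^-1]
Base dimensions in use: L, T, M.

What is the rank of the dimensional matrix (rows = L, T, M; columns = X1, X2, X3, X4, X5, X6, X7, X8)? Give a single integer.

Exponent matrix [L,T,M] × [X1,X2,X3,X4,X5,X6,X7,X8]:
  L: [ 0  0 -1 -2 -1  0  1  2]
  T: [-1  1  0 -1  0 -1  1  1]
  M: [-1  1  1  1  1 -1  0 -1]
Row reduction gives pivot columns X1,X3; rank = 2

2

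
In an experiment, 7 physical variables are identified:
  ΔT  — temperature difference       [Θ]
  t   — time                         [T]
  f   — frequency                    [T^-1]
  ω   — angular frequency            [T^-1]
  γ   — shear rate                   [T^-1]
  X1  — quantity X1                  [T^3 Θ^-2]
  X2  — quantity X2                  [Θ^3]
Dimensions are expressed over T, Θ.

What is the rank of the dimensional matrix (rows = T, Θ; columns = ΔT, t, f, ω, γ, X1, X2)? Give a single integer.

Dimensional matrix (T×Θ by ΔT×t×f×ω×γ×X1×X2):
  T: [ 0  1 -1 -1 -1  3  0]
  Θ: [ 1  0  0  0  0 -2  3]
RREF → pivots at {ΔT,t} ⇒ r = 2

2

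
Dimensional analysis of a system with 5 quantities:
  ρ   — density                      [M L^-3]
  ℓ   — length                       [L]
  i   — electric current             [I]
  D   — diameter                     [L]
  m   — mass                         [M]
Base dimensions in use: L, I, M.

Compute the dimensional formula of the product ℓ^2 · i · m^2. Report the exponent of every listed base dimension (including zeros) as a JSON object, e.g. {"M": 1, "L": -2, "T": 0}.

Dimensional matrix (L×I×M by ρ×ℓ×i×D×m):
  L: [-3  1  0  1  0]
  I: [ 0  0  1  0  0]
  M: [ 1  0  0  0  1]
  [L]: (2)·1+(1)·0+(2)·0 = 2
  [I]: (2)·0+(1)·1+(2)·0 = 1
  [M]: (2)·0+(1)·0+(2)·1 = 2
⇒ L^2 I M^2

{"L": 2, "I": 1, "M": 2}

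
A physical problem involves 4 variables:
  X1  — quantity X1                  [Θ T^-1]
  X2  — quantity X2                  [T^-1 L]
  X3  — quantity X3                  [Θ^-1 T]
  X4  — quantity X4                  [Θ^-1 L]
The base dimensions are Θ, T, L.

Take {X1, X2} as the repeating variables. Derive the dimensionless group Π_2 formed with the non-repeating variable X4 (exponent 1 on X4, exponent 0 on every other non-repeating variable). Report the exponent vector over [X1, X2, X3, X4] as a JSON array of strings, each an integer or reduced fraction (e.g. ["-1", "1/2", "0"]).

Write exponents as rows Θ,T,L / cols X1,X2,X3,X4:
  Θ: [ 1  0 -1 -1]
  T: [-1 -1  1  0]
  L: [ 0  1  0  1]
RREF → pivots at {X1,X2} ⇒ r = 2
Repeat: X1,X2; free: X3,X4
RREF:
  r0: [   1    0   -1   -1]
  r1: [   0    1    0    1]
  r2: [   0    0    0    0]
Fix exponent of X4 at 1, X3 at 0; solve each RREF row for its pivot's exponent:
  r0: exp(X1) + (-1)·1 = 0 ⇒ exp(X1) = 1
  r1: exp(X2) + (1)·1 = 0 ⇒ exp(X2) = -1
Π_2 = X1 · X2^-1 · X4

["1", "-1", "0", "1"]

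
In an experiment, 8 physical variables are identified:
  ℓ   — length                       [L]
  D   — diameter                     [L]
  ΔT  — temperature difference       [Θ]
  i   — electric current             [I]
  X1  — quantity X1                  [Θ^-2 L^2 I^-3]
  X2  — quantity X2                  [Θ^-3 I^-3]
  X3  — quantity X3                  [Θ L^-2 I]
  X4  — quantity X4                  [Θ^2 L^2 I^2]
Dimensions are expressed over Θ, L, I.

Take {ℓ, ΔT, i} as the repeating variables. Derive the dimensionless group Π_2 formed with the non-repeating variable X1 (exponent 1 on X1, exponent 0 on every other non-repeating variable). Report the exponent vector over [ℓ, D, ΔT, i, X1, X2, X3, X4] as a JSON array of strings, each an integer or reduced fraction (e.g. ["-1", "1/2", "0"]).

["-2", "0", "2", "3", "1", "0", "0", "0"]

Write exponents as rows Θ,L,I / cols ℓ,D,ΔT,i,X1,X2,X3,X4:
  Θ: [ 0  0  1  0 -2 -3  1  2]
  L: [ 1  1  0  0  2  0 -2  2]
  I: [ 0  0  0  1 -3 -3  1  2]
Row reduction gives pivot columns ℓ,ΔT,i; rank = 3
Pivot set = {ℓ,ΔT,i}, free = {D,X1,X2,X3,X4}
RREF:
  r0: [   1    1    0    0    2    0   -2    2]
  r1: [   0    0    1    0   -2   -3    1    2]
  r2: [   0    0    0    1   -3   -3    1    2]
Fix exponent of X1 at 1, D at 0, X2 at 0, X3 at 0, X4 at 0; solve each RREF row for its pivot's exponent:
  r0: exp(ℓ) + (2)·1 = 0 ⇒ exp(ℓ) = -2
  r1: exp(ΔT) + (-2)·1 = 0 ⇒ exp(ΔT) = 2
  r2: exp(i) + (-3)·1 = 0 ⇒ exp(i) = 3
Π_2 = ℓ^-2 · ΔT^2 · i^3 · X1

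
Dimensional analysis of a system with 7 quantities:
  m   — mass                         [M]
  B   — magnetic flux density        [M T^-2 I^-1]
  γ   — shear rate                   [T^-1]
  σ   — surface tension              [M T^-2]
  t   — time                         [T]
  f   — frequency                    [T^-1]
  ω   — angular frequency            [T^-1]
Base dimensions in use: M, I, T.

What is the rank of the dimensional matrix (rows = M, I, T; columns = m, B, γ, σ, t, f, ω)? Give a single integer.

3

Write exponents as rows M,I,T / cols m,B,γ,σ,t,f,ω:
  M: [ 1  1  0  1  0  0  0]
  I: [ 0 -1  0  0  0  0  0]
  T: [ 0 -2 -1 -2  1 -1 -1]
Row reduction gives pivot columns m,B,γ; rank = 3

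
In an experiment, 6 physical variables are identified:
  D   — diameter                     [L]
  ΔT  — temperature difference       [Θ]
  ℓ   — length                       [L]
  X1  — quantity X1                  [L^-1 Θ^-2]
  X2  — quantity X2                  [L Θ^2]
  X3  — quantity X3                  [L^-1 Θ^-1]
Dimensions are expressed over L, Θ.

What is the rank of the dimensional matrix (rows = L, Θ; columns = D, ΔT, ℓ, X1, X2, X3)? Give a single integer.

2

Dimensional matrix (L×Θ by D×ΔT×ℓ×X1×X2×X3):
  L: [ 1  0  1 -1  1 -1]
  Θ: [ 0  1  0 -2  2 -1]
RREF → pivots at {D,ΔT} ⇒ r = 2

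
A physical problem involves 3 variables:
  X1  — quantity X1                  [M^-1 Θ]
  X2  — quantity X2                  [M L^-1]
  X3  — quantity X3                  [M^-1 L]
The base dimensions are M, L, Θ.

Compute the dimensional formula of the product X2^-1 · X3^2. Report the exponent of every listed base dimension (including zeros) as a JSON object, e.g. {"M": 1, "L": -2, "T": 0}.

Write exponents as rows M,L,Θ / cols X1,X2,X3:
  M: [-1  1 -1]
  L: [ 0 -1  1]
  Θ: [ 1  0  0]
  [M]: (-1)·1+(2)·-1 = -3
  [L]: (-1)·-1+(2)·1 = 3
  [Θ]: (-1)·0+(2)·0 = 0
⇒ M^-3 L^3

{"M": -3, "L": 3, "Θ": 0}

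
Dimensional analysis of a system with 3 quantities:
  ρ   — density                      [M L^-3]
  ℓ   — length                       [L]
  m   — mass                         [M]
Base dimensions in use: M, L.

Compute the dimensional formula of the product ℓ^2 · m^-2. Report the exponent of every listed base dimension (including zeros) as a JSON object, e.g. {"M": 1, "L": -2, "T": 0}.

Exponent matrix [M,L] × [ρ,ℓ,m]:
  M: [ 1  0  1]
  L: [-3  1  0]
  [M]: (2)·0+(-2)·1 = -2
  [L]: (2)·1+(-2)·0 = 2
⇒ M^-2 L^2

{"M": -2, "L": 2}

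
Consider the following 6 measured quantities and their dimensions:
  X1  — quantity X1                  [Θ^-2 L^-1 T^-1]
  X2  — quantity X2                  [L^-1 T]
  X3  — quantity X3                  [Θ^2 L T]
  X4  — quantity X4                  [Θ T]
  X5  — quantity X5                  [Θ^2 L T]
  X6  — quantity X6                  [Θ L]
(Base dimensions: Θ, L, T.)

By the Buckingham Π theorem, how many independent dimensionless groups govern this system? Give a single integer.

4

Dimensional matrix (Θ×L×T by X1×X2×X3×X4×X5×X6):
  Θ: [-2  0  2  1  2  1]
  L: [-1 -1  1  0  1  1]
  T: [-1  1  1  1  1  0]
Echelon form has 2 nonzero rows (pivots: X1,X2)
6 vars − rank 2 = 4 Π groups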